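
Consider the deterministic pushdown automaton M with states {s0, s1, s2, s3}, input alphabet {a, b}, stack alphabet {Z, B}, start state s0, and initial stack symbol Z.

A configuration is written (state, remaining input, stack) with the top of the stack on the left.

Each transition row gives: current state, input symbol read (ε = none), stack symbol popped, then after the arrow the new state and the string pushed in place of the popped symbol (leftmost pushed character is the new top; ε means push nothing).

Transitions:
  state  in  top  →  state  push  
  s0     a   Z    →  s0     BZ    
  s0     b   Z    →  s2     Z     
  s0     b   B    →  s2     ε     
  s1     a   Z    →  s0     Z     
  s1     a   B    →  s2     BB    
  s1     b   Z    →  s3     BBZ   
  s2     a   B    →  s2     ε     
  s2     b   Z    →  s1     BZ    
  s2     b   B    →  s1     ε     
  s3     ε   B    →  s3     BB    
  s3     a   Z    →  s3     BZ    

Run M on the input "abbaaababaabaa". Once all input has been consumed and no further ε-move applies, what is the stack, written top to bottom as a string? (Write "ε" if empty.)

BZ

(s0, abbaaababaabaa, Z)
  read a, top Z: go to s0, push BZ → (s0, bbaaababaabaa, BZ)
  read b, top B: go to s2, push ε → (s2, baaababaabaa, Z)
  read b, top Z: go to s1, push BZ → (s1, aaababaabaa, BZ)
  read a, top B: go to s2, push BB → (s2, aababaabaa, BBZ)
  read a, top B: go to s2, push ε → (s2, ababaabaa, BZ)
  read a, top B: go to s2, push ε → (s2, babaabaa, Z)
  read b, top Z: go to s1, push BZ → (s1, abaabaa, BZ)
  read a, top B: go to s2, push BB → (s2, baabaa, BBZ)
  read b, top B: go to s1, push ε → (s1, aabaa, BZ)
  read a, top B: go to s2, push BB → (s2, abaa, BBZ)
  read a, top B: go to s2, push ε → (s2, baa, BZ)
  read b, top B: go to s1, push ε → (s1, aa, Z)
  read a, top Z: go to s0, push Z → (s0, a, Z)
  read a, top Z: go to s0, push BZ → (s0, ε, BZ)
All input consumed in state s0 with stack BZ.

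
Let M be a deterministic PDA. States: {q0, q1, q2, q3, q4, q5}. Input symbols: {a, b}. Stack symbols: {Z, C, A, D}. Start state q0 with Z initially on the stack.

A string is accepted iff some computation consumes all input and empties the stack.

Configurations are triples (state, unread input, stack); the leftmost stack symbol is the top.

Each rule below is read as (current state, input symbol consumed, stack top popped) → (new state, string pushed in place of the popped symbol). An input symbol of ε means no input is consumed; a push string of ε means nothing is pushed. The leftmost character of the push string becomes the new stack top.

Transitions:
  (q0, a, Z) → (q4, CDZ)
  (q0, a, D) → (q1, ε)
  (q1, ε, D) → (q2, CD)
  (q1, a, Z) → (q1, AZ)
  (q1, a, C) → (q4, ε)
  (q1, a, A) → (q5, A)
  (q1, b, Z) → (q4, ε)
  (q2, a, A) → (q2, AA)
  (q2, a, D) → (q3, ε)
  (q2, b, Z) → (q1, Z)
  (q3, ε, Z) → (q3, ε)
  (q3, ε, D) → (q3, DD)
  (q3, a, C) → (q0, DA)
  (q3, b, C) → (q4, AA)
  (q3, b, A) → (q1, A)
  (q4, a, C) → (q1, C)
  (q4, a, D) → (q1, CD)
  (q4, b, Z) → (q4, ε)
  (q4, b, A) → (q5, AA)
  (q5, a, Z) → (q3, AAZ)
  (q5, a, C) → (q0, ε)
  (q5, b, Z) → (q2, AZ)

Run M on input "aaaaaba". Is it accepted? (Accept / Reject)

(q0, aaaaaba, Z)
  read a, top Z: go to q4, push CDZ → (q4, aaaaba, CDZ)
  read a, top C: go to q1, push C → (q1, aaaba, CDZ)
  read a, top C: go to q4, push ε → (q4, aaba, DZ)
  read a, top D: go to q1, push CD → (q1, aba, CDZ)
  read a, top C: go to q4, push ε → (q4, ba, DZ)
No transition applies at (q4, ba, DZ); input not fully consumed.

Reject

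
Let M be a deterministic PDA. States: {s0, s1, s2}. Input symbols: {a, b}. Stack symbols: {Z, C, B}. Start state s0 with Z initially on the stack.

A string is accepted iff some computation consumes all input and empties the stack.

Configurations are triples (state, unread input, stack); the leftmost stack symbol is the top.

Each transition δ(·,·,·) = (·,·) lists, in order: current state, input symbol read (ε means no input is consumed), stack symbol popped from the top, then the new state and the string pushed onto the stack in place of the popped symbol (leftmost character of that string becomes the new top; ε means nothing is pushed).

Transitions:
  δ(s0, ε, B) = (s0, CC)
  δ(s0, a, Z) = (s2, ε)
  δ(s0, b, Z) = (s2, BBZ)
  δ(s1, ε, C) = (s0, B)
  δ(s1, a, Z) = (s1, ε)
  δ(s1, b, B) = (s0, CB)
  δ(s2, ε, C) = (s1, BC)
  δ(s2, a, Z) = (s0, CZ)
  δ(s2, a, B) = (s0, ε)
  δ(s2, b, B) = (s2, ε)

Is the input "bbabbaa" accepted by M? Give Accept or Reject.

Accept

(s0, bbabbaa, Z) ⊢ (s2, babbaa, BBZ) ⊢ (s2, abbaa, BZ) ⊢ (s0, bbaa, Z) ⊢ (s2, baa, BBZ) ⊢ (s2, aa, BZ) ⊢ (s0, a, Z) ⊢ (s2, ε, ε)
All input consumed and the stack is empty.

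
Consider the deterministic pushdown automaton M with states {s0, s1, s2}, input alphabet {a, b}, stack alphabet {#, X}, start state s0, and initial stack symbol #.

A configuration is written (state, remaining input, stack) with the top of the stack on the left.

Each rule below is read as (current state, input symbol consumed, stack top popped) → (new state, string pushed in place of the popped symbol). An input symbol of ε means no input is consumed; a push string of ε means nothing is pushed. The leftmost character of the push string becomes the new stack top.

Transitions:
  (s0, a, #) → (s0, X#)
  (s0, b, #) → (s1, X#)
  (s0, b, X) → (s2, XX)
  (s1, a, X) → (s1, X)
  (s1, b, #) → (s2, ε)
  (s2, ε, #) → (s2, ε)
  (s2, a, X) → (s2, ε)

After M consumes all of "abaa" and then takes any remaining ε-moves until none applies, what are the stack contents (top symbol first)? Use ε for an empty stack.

(s0, abaa, #) ⊢ (s0, baa, X#) ⊢ (s2, aa, XX#) ⊢ (s2, a, X#) ⊢ (s2, ε, #) ⊢ (s2, ε, ε)
All input consumed in state s2 with stack ε.

ε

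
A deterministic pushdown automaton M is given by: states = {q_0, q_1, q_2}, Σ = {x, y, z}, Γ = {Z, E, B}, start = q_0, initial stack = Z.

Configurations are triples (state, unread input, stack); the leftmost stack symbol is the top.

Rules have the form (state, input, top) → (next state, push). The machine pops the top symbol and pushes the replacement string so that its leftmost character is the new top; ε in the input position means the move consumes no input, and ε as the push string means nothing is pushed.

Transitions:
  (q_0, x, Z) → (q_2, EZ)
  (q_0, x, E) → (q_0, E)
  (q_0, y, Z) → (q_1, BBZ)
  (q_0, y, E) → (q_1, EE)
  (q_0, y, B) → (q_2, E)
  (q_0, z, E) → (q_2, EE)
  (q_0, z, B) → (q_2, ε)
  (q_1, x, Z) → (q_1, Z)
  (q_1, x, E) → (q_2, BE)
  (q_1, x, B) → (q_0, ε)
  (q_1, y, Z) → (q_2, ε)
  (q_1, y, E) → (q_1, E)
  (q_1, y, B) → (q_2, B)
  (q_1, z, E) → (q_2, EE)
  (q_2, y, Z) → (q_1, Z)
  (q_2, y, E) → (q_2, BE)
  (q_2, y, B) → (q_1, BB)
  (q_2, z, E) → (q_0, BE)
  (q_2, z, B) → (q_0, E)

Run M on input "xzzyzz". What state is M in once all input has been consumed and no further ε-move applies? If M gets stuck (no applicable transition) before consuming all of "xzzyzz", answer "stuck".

(q_0, xzzyzz, Z)
  read x, top Z: go to q_2, push EZ → (q_2, zzyzz, EZ)
  read z, top E: go to q_0, push BE → (q_0, zyzz, BEZ)
  read z, top B: go to q_2, push ε → (q_2, yzz, EZ)
  read y, top E: go to q_2, push BE → (q_2, zz, BEZ)
  read z, top B: go to q_0, push E → (q_0, z, EEZ)
  read z, top E: go to q_2, push EE → (q_2, ε, EEEZ)
All input consumed; M is in state q_2.

q_2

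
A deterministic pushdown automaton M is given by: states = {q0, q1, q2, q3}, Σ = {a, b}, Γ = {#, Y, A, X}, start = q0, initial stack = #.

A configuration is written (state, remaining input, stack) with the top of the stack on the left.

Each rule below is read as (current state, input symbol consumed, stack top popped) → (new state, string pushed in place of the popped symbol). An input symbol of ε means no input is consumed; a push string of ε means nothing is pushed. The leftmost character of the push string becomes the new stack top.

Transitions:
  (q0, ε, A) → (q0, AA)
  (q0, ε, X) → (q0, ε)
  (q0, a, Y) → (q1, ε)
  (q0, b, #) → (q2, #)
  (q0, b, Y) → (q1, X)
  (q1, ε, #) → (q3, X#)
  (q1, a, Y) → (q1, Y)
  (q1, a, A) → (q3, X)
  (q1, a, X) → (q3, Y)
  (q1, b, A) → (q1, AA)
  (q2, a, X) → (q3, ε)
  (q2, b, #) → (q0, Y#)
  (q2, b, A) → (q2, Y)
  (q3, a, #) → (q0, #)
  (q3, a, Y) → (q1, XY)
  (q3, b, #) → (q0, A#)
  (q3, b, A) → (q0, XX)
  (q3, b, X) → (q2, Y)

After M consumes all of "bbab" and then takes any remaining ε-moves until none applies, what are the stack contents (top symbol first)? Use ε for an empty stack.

(q0, bbab, #)
  read b, top #: go to q2, push # → (q2, bab, #)
  read b, top #: go to q0, push Y# → (q0, ab, Y#)
  read a, top Y: go to q1, push ε → (q1, b, #)
  ε-move, top #: go to q3, push X# → (q3, b, X#)
  read b, top X: go to q2, push Y → (q2, ε, Y#)
All input consumed in state q2 with stack Y#.

Y#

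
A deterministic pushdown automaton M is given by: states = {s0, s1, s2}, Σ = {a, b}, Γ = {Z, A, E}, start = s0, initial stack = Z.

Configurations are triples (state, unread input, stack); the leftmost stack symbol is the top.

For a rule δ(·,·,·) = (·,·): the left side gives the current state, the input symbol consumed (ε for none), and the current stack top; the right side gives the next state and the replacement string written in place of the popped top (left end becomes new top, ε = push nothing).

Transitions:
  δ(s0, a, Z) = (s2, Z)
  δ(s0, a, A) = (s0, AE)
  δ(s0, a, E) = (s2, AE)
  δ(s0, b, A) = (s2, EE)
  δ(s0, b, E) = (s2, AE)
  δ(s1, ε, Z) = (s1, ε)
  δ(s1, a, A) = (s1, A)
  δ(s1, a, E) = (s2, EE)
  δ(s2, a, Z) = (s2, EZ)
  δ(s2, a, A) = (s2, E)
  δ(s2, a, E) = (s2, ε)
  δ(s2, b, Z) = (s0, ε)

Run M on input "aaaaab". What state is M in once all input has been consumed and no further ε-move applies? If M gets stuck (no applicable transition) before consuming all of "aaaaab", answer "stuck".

(s0, aaaaab, Z)
  read a, top Z: go to s2, push Z → (s2, aaaab, Z)
  read a, top Z: go to s2, push EZ → (s2, aaab, EZ)
  read a, top E: go to s2, push ε → (s2, aab, Z)
  read a, top Z: go to s2, push EZ → (s2, ab, EZ)
  read a, top E: go to s2, push ε → (s2, b, Z)
  read b, top Z: go to s0, push ε → (s0, ε, ε)
All input consumed; M is in state s0.

s0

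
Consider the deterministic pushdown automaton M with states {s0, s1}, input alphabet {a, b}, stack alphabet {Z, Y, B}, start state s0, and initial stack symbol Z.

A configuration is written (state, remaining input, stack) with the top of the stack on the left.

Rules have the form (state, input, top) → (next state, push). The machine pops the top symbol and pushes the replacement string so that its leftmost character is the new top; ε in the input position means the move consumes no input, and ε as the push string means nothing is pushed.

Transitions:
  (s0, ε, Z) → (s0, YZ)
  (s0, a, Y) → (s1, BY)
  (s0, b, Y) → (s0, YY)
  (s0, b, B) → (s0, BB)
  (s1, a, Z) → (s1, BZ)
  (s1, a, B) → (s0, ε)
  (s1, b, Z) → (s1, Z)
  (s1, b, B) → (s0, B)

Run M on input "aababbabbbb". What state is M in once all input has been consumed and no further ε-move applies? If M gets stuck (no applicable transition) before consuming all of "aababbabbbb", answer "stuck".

(s0, aababbabbbb, Z) ⊢ (s0, aababbabbbb, YZ) ⊢ (s1, ababbabbbb, BYZ) ⊢ (s0, babbabbbb, YZ) ⊢ (s0, abbabbbb, YYZ) ⊢ (s1, bbabbbb, BYYZ) ⊢ (s0, babbbb, BYYZ) ⊢ (s0, abbbb, BBYYZ)
No transition for (s0, a, top B); M blocks with input abbbb remaining.

stuck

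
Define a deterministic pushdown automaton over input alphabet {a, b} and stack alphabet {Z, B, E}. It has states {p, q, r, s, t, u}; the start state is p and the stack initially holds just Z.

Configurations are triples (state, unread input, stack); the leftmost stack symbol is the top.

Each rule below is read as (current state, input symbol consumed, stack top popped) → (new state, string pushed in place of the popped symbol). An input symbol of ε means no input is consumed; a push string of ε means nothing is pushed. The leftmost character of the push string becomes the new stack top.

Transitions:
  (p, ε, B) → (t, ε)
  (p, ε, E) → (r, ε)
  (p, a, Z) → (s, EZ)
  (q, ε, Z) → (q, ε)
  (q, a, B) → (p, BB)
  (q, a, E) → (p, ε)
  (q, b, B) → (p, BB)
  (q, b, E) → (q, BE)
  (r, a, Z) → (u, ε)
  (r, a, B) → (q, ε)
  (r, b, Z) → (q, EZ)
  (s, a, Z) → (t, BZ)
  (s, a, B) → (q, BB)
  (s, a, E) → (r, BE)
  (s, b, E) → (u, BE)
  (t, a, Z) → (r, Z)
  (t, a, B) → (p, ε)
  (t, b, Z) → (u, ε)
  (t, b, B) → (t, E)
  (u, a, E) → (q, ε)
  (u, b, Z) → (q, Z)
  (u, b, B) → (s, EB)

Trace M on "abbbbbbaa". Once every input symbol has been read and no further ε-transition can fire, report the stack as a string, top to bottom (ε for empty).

(p, abbbbbbaa, Z)
  read a, top Z: go to s, push EZ → (s, bbbbbbaa, EZ)
  read b, top E: go to u, push BE → (u, bbbbbaa, BEZ)
  read b, top B: go to s, push EB → (s, bbbbaa, EBEZ)
  read b, top E: go to u, push BE → (u, bbbaa, BEBEZ)
  read b, top B: go to s, push EB → (s, bbaa, EBEBEZ)
  read b, top E: go to u, push BE → (u, baa, BEBEBEZ)
  read b, top B: go to s, push EB → (s, aa, EBEBEBEZ)
  read a, top E: go to r, push BE → (r, a, BEBEBEBEZ)
  read a, top B: go to q, push ε → (q, ε, EBEBEBEZ)
All input consumed in state q with stack EBEBEBEZ.

EBEBEBEZ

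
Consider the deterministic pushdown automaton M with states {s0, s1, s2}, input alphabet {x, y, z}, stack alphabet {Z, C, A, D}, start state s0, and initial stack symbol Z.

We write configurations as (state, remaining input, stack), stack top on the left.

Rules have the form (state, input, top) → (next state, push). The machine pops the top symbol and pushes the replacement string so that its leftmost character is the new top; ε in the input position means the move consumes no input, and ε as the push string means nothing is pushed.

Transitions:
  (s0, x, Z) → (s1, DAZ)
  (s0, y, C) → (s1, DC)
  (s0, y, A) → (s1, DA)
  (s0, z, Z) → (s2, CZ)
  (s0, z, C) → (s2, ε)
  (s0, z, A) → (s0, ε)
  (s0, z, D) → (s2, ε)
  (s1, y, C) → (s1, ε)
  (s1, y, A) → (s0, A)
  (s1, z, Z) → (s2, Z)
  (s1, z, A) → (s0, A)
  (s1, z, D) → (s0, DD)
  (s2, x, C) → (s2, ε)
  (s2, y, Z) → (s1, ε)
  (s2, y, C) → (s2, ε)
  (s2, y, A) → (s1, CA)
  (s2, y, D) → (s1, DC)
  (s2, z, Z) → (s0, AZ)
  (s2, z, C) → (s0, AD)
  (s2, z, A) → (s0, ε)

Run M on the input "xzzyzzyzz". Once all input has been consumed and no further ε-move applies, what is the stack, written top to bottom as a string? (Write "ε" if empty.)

(s0, xzzyzzyzz, Z)
  read x, top Z: go to s1, push DAZ → (s1, zzyzzyzz, DAZ)
  read z, top D: go to s0, push DD → (s0, zyzzyzz, DDAZ)
  read z, top D: go to s2, push ε → (s2, yzzyzz, DAZ)
  read y, top D: go to s1, push DC → (s1, zzyzz, DCAZ)
  read z, top D: go to s0, push DD → (s0, zyzz, DDCAZ)
  read z, top D: go to s2, push ε → (s2, yzz, DCAZ)
  read y, top D: go to s1, push DC → (s1, zz, DCCAZ)
  read z, top D: go to s0, push DD → (s0, z, DDCCAZ)
  read z, top D: go to s2, push ε → (s2, ε, DCCAZ)
All input consumed in state s2 with stack DCCAZ.

DCCAZ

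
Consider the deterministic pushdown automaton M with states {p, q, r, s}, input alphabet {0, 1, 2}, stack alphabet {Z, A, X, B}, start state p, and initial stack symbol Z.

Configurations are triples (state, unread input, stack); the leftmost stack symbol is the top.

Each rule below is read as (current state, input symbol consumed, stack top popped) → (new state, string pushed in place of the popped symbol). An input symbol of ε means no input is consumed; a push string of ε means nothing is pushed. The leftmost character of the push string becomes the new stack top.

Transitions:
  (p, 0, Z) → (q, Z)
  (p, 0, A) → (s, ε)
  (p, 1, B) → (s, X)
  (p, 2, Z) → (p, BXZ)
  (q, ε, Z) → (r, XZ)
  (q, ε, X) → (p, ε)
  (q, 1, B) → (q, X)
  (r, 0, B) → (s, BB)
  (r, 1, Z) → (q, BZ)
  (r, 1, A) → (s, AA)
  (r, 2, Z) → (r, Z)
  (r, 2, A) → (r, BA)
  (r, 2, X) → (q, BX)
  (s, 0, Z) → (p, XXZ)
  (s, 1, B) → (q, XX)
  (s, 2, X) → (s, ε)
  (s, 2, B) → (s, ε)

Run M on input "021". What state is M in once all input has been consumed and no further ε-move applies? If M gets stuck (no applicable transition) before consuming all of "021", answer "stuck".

p

(p, 021, Z)
  read 0, top Z: go to q, push Z → (q, 21, Z)
  ε-move, top Z: go to r, push XZ → (r, 21, XZ)
  read 2, top X: go to q, push BX → (q, 1, BXZ)
  read 1, top B: go to q, push X → (q, ε, XXZ)
  ε-move, top X: go to p, push ε → (p, ε, XZ)
All input consumed; M is in state p.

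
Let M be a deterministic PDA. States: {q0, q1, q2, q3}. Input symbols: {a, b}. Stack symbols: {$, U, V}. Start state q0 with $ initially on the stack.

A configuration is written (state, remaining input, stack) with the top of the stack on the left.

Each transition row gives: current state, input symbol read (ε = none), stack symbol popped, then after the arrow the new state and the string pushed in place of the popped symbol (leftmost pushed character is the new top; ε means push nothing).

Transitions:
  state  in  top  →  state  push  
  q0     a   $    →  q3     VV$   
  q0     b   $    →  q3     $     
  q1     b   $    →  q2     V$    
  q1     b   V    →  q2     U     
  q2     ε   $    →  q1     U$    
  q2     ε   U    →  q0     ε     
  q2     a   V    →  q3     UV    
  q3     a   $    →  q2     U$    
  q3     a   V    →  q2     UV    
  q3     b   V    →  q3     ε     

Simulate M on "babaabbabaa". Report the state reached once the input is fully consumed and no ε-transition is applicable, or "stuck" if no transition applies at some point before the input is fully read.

q3

(q0, babaabbabaa, $)
  read b, top $: go to q3, push $ → (q3, abaabbabaa, $)
  read a, top $: go to q2, push U$ → (q2, baabbabaa, U$)
  ε-move, top U: go to q0, push ε → (q0, baabbabaa, $)
  read b, top $: go to q3, push $ → (q3, aabbabaa, $)
  read a, top $: go to q2, push U$ → (q2, abbabaa, U$)
  ε-move, top U: go to q0, push ε → (q0, abbabaa, $)
  read a, top $: go to q3, push VV$ → (q3, bbabaa, VV$)
  read b, top V: go to q3, push ε → (q3, babaa, V$)
  read b, top V: go to q3, push ε → (q3, abaa, $)
  read a, top $: go to q2, push U$ → (q2, baa, U$)
  ε-move, top U: go to q0, push ε → (q0, baa, $)
  read b, top $: go to q3, push $ → (q3, aa, $)
  read a, top $: go to q2, push U$ → (q2, a, U$)
  ε-move, top U: go to q0, push ε → (q0, a, $)
  read a, top $: go to q3, push VV$ → (q3, ε, VV$)
All input consumed; M is in state q3.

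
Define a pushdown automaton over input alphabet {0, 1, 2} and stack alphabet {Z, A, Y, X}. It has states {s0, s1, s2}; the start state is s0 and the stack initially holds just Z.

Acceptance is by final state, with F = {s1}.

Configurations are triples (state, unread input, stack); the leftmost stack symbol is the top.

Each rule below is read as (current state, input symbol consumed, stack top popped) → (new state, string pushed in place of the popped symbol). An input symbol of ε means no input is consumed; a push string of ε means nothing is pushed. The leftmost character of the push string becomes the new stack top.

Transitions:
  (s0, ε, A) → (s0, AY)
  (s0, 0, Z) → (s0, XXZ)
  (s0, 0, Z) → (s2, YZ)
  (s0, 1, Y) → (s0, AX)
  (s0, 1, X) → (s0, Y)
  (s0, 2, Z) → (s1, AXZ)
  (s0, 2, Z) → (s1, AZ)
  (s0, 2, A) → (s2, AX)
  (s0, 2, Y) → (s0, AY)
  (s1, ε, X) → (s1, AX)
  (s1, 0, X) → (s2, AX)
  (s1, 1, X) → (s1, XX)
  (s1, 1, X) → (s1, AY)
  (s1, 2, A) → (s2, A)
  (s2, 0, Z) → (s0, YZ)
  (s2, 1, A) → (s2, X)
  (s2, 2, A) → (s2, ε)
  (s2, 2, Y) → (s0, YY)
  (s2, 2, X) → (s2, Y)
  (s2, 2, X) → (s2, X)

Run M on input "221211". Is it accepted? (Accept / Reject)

No computation consumes all input and reaches a final state.

Reject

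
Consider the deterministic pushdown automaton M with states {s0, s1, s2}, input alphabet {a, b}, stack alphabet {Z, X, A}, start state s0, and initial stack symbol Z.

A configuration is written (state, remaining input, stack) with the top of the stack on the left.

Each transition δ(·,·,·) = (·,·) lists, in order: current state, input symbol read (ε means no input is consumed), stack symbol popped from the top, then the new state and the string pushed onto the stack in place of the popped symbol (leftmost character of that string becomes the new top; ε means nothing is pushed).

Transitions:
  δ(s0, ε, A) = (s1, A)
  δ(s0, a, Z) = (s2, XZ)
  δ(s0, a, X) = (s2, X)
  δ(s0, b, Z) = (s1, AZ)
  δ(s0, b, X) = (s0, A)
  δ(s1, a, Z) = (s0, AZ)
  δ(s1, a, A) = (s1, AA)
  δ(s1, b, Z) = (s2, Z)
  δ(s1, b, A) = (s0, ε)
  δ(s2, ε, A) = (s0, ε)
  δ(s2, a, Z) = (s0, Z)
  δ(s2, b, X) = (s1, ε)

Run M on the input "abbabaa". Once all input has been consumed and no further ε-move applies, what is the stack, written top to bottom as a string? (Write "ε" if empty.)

(s0, abbabaa, Z) ⊢ (s2, bbabaa, XZ) ⊢ (s1, babaa, Z) ⊢ (s2, abaa, Z) ⊢ (s0, baa, Z) ⊢ (s1, aa, AZ) ⊢ (s1, a, AAZ) ⊢ (s1, ε, AAAZ)
All input consumed in state s1 with stack AAAZ.

AAAZ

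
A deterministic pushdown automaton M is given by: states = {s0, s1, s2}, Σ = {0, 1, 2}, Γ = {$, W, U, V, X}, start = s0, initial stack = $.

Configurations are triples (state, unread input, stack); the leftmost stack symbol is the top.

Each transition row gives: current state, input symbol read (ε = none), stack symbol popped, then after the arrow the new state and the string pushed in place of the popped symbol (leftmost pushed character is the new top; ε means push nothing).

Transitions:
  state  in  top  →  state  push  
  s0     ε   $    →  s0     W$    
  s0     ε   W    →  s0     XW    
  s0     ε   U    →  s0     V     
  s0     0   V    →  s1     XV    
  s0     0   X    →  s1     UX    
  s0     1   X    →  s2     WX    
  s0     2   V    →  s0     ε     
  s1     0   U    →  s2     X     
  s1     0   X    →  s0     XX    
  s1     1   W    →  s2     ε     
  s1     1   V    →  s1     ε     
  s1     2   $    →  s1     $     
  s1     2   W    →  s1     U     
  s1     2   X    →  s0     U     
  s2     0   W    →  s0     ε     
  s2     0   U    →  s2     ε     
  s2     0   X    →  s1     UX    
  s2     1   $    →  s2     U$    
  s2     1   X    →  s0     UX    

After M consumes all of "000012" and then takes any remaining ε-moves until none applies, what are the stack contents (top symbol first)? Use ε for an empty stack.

XXXW$

(s0, 000012, $)
  ε-move, top $: go to s0, push W$ → (s0, 000012, W$)
  ε-move, top W: go to s0, push XW → (s0, 000012, XW$)
  read 0, top X: go to s1, push UX → (s1, 00012, UXW$)
  read 0, top U: go to s2, push X → (s2, 0012, XXW$)
  read 0, top X: go to s1, push UX → (s1, 012, UXXW$)
  read 0, top U: go to s2, push X → (s2, 12, XXXW$)
  read 1, top X: go to s0, push UX → (s0, 2, UXXXW$)
  ε-move, top U: go to s0, push V → (s0, 2, VXXXW$)
  read 2, top V: go to s0, push ε → (s0, ε, XXXW$)
All input consumed in state s0 with stack XXXW$.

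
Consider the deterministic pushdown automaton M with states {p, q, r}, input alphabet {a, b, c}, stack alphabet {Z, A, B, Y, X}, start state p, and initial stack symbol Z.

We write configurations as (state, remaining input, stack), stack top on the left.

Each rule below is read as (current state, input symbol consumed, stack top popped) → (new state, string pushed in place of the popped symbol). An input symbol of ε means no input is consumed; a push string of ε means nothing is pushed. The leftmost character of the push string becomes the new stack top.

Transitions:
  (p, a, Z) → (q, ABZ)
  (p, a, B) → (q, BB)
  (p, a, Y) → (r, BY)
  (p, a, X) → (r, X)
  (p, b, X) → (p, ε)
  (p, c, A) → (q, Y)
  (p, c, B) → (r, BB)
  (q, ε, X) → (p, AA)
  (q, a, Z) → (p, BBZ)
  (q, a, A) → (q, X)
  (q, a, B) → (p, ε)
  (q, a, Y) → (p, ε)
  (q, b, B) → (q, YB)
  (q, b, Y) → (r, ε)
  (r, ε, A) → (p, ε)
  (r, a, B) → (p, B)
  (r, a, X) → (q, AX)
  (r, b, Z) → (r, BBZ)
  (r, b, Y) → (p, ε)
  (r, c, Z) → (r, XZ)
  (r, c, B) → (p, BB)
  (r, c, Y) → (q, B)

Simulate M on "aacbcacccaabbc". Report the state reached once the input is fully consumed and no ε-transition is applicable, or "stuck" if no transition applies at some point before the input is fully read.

p

(p, aacbcacccaabbc, Z) ⊢ (q, acbcacccaabbc, ABZ) ⊢ (q, cbcacccaabbc, XBZ) ⊢ (p, cbcacccaabbc, AABZ) ⊢ (q, bcacccaabbc, YABZ) ⊢ (r, cacccaabbc, ABZ) ⊢ (p, cacccaabbc, BZ) ⊢ (r, acccaabbc, BBZ) ⊢ (p, cccaabbc, BBZ) ⊢ (r, ccaabbc, BBBZ) ⊢ (p, caabbc, BBBBZ) ⊢ (r, aabbc, BBBBBZ) ⊢ (p, abbc, BBBBBZ) ⊢ (q, bbc, BBBBBBZ) ⊢ (q, bc, YBBBBBBZ) ⊢ (r, c, BBBBBBZ) ⊢ (p, ε, BBBBBBBZ)
All input consumed; M is in state p.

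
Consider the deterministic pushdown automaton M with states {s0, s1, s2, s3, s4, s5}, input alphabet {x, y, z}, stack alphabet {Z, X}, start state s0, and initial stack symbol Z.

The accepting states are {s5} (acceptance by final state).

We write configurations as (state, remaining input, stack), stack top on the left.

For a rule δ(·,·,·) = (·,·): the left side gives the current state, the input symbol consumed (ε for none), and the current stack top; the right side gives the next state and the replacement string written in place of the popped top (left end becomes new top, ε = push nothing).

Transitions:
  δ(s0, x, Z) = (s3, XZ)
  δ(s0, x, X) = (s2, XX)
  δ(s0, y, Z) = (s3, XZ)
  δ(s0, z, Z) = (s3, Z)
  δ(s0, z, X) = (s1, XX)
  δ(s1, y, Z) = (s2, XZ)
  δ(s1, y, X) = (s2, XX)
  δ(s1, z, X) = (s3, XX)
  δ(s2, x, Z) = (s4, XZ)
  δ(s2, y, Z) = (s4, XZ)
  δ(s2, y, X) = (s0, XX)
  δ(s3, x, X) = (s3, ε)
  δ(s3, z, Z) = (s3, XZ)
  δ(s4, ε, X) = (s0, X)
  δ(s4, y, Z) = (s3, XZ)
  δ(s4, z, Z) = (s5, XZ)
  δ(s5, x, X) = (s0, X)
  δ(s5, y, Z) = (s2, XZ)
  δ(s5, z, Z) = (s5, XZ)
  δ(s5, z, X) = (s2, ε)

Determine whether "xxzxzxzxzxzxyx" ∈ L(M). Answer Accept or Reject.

(s0, xxzxzxzxzxzxyx, Z)
  read x, top Z: go to s3, push XZ → (s3, xzxzxzxzxzxyx, XZ)
  read x, top X: go to s3, push ε → (s3, zxzxzxzxzxyx, Z)
  read z, top Z: go to s3, push XZ → (s3, xzxzxzxzxyx, XZ)
  read x, top X: go to s3, push ε → (s3, zxzxzxzxyx, Z)
  read z, top Z: go to s3, push XZ → (s3, xzxzxzxyx, XZ)
  read x, top X: go to s3, push ε → (s3, zxzxzxyx, Z)
  read z, top Z: go to s3, push XZ → (s3, xzxzxyx, XZ)
  read x, top X: go to s3, push ε → (s3, zxzxyx, Z)
  read z, top Z: go to s3, push XZ → (s3, xzxyx, XZ)
  read x, top X: go to s3, push ε → (s3, zxyx, Z)
  read z, top Z: go to s3, push XZ → (s3, xyx, XZ)
  read x, top X: go to s3, push ε → (s3, yx, Z)
No transition applies at (s3, yx, Z); input not fully consumed.

Reject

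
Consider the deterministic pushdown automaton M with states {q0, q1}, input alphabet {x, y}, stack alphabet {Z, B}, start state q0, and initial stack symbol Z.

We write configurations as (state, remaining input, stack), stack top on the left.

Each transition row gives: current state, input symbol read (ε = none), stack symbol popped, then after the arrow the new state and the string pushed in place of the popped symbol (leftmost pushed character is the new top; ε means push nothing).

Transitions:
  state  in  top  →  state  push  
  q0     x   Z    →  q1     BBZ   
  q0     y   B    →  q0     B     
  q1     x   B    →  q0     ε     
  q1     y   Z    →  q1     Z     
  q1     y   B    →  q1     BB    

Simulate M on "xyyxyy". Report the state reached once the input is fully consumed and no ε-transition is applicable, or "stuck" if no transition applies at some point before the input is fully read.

q0

(q0, xyyxyy, Z)
  read x, top Z: go to q1, push BBZ → (q1, yyxyy, BBZ)
  read y, top B: go to q1, push BB → (q1, yxyy, BBBZ)
  read y, top B: go to q1, push BB → (q1, xyy, BBBBZ)
  read x, top B: go to q0, push ε → (q0, yy, BBBZ)
  read y, top B: go to q0, push B → (q0, y, BBBZ)
  read y, top B: go to q0, push B → (q0, ε, BBBZ)
All input consumed; M is in state q0.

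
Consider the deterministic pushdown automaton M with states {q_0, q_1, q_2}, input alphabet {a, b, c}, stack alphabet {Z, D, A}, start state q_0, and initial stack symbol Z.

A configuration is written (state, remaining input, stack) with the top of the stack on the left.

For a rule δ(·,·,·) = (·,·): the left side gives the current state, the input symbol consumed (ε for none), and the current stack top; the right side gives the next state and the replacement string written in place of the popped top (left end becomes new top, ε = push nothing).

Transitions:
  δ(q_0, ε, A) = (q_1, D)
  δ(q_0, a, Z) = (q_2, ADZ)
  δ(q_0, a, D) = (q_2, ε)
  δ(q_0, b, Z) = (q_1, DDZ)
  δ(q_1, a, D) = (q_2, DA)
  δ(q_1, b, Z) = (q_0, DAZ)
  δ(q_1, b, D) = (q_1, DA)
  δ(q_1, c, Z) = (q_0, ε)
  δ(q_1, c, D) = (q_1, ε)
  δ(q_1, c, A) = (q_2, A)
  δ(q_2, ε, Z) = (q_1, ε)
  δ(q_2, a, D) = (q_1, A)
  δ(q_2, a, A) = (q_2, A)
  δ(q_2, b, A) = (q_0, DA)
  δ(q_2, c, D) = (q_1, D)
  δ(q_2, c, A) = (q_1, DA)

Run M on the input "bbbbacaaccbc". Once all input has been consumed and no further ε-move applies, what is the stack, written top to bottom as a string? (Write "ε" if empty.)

(q_0, bbbbacaaccbc, Z)
  read b, top Z: go to q_1, push DDZ → (q_1, bbbacaaccbc, DDZ)
  read b, top D: go to q_1, push DA → (q_1, bbacaaccbc, DADZ)
  read b, top D: go to q_1, push DA → (q_1, bacaaccbc, DAADZ)
  read b, top D: go to q_1, push DA → (q_1, acaaccbc, DAAADZ)
  read a, top D: go to q_2, push DA → (q_2, caaccbc, DAAAADZ)
  read c, top D: go to q_1, push D → (q_1, aaccbc, DAAAADZ)
  read a, top D: go to q_2, push DA → (q_2, accbc, DAAAAADZ)
  read a, top D: go to q_1, push A → (q_1, ccbc, AAAAAADZ)
  read c, top A: go to q_2, push A → (q_2, cbc, AAAAAADZ)
  read c, top A: go to q_1, push DA → (q_1, bc, DAAAAAADZ)
  read b, top D: go to q_1, push DA → (q_1, c, DAAAAAAADZ)
  read c, top D: go to q_1, push ε → (q_1, ε, AAAAAAADZ)
All input consumed in state q_1 with stack AAAAAAADZ.

AAAAAAADZ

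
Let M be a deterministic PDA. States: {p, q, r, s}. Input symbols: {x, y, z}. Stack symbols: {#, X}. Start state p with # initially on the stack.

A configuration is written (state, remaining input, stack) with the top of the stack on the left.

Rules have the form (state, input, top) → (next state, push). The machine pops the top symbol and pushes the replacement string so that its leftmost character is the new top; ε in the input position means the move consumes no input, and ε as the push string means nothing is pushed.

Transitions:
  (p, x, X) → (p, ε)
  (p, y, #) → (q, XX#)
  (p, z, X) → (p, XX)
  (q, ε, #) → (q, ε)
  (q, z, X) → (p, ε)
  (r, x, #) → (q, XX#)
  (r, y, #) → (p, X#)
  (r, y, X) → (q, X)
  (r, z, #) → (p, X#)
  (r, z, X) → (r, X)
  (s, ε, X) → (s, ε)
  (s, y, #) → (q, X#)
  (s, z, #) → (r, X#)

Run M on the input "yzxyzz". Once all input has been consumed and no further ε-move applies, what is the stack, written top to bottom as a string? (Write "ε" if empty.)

(p, yzxyzz, #) ⊢ (q, zxyzz, XX#) ⊢ (p, xyzz, X#) ⊢ (p, yzz, #) ⊢ (q, zz, XX#) ⊢ (p, z, X#) ⊢ (p, ε, XX#)
All input consumed in state p with stack XX#.

XX#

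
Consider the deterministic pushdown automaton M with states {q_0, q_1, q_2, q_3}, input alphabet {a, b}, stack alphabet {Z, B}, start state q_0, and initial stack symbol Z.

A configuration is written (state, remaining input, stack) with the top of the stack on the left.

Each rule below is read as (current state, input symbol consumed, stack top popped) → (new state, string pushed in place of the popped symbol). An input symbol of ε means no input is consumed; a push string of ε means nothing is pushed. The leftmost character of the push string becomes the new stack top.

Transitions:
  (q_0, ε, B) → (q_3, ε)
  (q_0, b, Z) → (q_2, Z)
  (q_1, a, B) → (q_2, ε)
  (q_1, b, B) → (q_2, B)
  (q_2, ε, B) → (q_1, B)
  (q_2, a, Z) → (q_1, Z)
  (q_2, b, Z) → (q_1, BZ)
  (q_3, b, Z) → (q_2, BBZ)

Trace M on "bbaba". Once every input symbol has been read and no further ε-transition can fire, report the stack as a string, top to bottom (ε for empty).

(q_0, bbaba, Z)
  read b, top Z: go to q_2, push Z → (q_2, baba, Z)
  read b, top Z: go to q_1, push BZ → (q_1, aba, BZ)
  read a, top B: go to q_2, push ε → (q_2, ba, Z)
  read b, top Z: go to q_1, push BZ → (q_1, a, BZ)
  read a, top B: go to q_2, push ε → (q_2, ε, Z)
All input consumed in state q_2 with stack Z.

Z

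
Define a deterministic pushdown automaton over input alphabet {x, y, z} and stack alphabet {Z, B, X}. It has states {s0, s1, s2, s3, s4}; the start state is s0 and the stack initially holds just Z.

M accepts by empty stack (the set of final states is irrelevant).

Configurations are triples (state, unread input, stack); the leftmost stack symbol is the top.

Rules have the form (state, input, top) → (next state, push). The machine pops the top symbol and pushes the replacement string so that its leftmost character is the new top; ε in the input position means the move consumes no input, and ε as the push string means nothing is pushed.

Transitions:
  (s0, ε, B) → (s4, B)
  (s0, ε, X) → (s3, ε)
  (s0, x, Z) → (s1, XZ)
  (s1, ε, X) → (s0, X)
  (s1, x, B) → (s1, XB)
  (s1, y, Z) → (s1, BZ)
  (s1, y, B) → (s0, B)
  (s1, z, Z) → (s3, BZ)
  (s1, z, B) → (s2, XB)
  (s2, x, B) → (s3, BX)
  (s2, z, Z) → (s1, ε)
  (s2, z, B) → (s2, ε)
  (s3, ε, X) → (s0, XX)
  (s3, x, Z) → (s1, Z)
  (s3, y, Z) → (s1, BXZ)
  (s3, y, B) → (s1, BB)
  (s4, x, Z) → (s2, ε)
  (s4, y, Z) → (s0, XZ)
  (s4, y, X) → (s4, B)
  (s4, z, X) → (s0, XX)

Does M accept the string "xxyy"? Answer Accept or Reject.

Reject

(s0, xxyy, Z) ⊢ (s1, xyy, XZ) ⊢ (s0, xyy, XZ) ⊢ (s3, xyy, Z) ⊢ (s1, yy, Z) ⊢ (s1, y, BZ) ⊢ (s0, ε, BZ) ⊢ (s4, ε, BZ)
All input consumed; stack is BZ, not empty, and no further ε-move applies.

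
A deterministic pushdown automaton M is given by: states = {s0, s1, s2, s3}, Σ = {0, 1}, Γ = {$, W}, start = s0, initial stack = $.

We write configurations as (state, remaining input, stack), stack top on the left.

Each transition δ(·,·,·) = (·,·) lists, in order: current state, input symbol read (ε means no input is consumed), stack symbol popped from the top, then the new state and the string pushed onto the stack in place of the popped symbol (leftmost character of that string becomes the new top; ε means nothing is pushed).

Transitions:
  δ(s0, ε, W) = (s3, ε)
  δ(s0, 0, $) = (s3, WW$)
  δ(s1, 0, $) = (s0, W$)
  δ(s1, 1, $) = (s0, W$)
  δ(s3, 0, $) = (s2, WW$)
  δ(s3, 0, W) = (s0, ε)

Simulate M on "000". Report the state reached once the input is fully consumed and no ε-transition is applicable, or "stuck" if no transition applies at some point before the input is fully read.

s2

(s0, 000, $)
  read 0, top $: go to s3, push WW$ → (s3, 00, WW$)
  read 0, top W: go to s0, push ε → (s0, 0, W$)
  ε-move, top W: go to s3, push ε → (s3, 0, $)
  read 0, top $: go to s2, push WW$ → (s2, ε, WW$)
All input consumed; M is in state s2.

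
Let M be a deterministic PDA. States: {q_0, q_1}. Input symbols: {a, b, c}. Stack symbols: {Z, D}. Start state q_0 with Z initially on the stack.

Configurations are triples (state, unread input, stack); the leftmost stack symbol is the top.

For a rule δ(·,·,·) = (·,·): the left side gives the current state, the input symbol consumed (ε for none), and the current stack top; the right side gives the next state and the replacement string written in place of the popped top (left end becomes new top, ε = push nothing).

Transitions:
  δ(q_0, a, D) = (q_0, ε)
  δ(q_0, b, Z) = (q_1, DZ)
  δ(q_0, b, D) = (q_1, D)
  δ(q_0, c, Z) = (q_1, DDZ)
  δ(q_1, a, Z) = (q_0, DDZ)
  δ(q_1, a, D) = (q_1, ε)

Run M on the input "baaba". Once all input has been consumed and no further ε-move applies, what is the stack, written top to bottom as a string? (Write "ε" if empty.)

DZ

(q_0, baaba, Z) ⊢ (q_1, aaba, DZ) ⊢ (q_1, aba, Z) ⊢ (q_0, ba, DDZ) ⊢ (q_1, a, DDZ) ⊢ (q_1, ε, DZ)
All input consumed in state q_1 with stack DZ.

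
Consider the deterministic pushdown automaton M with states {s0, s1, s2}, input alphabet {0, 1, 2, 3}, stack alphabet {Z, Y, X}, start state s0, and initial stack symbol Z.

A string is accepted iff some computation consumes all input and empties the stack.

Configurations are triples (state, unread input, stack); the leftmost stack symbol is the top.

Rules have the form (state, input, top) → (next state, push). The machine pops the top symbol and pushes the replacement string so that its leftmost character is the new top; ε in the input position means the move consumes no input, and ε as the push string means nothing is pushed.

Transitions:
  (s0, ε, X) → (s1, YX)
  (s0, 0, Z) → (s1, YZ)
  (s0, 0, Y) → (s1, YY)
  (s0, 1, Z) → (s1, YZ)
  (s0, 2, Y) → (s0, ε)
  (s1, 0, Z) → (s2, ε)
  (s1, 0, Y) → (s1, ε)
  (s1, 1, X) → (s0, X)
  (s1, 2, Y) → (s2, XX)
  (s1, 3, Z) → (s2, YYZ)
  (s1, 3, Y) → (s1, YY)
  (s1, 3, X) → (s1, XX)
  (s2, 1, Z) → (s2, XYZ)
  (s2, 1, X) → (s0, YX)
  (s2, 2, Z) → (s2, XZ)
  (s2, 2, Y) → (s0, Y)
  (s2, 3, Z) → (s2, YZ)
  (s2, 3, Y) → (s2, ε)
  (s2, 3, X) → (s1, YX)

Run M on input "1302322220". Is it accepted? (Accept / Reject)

Reject

(s0, 1302322220, Z) ⊢ (s1, 302322220, YZ) ⊢ (s1, 02322220, YYZ) ⊢ (s1, 2322220, YZ) ⊢ (s2, 322220, XXZ) ⊢ (s1, 22220, YXXZ) ⊢ (s2, 2220, XXXXZ)
No transition applies at (s2, 2220, XXXXZ); input not fully consumed.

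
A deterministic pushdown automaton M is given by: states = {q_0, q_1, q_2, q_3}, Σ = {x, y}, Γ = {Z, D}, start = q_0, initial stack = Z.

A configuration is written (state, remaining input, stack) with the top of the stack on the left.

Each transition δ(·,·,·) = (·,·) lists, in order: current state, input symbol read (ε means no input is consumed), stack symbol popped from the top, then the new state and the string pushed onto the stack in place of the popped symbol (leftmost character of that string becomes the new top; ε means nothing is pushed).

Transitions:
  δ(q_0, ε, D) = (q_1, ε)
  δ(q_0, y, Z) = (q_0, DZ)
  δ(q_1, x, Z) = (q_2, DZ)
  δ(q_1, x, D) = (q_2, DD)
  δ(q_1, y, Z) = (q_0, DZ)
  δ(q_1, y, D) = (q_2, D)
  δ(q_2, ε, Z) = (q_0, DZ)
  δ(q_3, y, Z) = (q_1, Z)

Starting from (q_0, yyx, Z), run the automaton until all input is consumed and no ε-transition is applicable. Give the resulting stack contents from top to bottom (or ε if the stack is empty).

DZ

(q_0, yyx, Z)
  read y, top Z: go to q_0, push DZ → (q_0, yx, DZ)
  ε-move, top D: go to q_1, push ε → (q_1, yx, Z)
  read y, top Z: go to q_0, push DZ → (q_0, x, DZ)
  ε-move, top D: go to q_1, push ε → (q_1, x, Z)
  read x, top Z: go to q_2, push DZ → (q_2, ε, DZ)
All input consumed in state q_2 with stack DZ.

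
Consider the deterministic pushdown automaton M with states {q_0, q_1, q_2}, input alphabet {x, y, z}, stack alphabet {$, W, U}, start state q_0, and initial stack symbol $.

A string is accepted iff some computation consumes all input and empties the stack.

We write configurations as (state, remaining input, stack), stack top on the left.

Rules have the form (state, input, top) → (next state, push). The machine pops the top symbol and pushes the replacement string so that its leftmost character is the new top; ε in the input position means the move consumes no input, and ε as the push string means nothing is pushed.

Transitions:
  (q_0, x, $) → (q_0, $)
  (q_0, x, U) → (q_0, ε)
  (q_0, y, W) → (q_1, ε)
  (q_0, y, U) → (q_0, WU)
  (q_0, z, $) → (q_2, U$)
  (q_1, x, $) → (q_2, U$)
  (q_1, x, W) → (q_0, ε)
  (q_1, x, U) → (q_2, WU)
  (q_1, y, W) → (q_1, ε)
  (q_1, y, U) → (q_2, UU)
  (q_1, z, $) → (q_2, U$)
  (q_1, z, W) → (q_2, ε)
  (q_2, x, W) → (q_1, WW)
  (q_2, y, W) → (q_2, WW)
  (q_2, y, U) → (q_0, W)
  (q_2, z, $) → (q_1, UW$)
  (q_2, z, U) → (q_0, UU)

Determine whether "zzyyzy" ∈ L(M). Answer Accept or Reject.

Reject

(q_0, zzyyzy, $) ⊢ (q_2, zyyzy, U$) ⊢ (q_0, yyzy, UU$) ⊢ (q_0, yzy, WUU$) ⊢ (q_1, zy, UU$)
No transition applies at (q_1, zy, UU$); input not fully consumed.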